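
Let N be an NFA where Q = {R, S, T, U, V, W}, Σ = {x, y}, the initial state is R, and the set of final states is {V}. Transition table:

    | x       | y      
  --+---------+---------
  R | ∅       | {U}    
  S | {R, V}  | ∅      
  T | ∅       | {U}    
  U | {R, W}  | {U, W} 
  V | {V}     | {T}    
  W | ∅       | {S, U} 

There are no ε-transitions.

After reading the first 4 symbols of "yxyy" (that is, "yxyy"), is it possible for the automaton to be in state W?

Yes

Start in {R}.
Read 'y': {R} → {U}.
Read 'x': {U} → {R, W}.
Read 'y': {R, W} → {S, U}.
Read 'y': {S, U} → {U, W}.
State W is in {U, W}.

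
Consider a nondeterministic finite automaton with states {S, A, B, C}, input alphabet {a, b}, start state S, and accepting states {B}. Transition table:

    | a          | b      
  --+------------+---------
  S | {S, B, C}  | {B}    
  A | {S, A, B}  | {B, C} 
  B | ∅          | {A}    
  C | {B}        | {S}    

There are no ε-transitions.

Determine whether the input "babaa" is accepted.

Start in {S}.
Read 'b': {S} → {B}.
Read 'a': {B} → ∅.
The set is empty and remains empty for the remaining 3 symbols.
The final set ∅ contains no accepting state.

No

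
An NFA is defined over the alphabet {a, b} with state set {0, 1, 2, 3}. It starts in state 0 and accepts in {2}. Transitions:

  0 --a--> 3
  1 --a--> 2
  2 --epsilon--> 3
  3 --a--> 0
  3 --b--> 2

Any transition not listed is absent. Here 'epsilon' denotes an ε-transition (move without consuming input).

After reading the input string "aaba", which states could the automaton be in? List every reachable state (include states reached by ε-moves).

∅

Start in {0}.
Read 'a': {0} → {3}.
Read 'a': {3} → {0}.
Read 'b': {0} → ∅.
The set is empty and remains empty for the remaining 1 symbol.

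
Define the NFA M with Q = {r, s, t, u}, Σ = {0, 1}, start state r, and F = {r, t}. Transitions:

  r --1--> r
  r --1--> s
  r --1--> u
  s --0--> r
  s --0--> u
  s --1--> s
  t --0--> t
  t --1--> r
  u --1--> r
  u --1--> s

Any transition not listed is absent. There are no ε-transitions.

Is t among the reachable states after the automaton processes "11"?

No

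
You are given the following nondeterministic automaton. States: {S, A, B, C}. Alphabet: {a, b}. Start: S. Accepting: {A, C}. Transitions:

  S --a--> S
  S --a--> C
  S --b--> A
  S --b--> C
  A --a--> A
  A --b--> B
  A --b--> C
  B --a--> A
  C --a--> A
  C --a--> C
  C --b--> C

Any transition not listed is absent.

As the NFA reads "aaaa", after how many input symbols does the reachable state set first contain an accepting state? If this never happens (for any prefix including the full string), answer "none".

1

Start in {S}.
Read 'a': S→{S, C}; now {S, C}.
None of the earlier sets intersect F, but {S, C} does.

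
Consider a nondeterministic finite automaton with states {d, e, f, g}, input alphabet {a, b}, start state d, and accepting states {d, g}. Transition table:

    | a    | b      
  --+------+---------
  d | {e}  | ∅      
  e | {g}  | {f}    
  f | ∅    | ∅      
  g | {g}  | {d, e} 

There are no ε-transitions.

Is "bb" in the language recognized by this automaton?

No

Start in {d}.
Read 'b': d→∅; now ∅.
The set is empty and remains empty for the remaining 1 symbol.
The final set ∅ contains no accepting state.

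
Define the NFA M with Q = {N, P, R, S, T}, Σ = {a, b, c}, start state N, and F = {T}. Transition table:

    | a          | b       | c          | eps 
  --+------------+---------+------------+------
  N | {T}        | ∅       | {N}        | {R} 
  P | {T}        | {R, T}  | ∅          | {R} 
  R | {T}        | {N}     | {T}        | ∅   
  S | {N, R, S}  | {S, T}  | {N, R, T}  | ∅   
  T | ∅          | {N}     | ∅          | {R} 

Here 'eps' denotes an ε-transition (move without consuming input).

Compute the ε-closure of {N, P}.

{N, P, R}

Begin with {N, P}.
ε-move P → R; add R.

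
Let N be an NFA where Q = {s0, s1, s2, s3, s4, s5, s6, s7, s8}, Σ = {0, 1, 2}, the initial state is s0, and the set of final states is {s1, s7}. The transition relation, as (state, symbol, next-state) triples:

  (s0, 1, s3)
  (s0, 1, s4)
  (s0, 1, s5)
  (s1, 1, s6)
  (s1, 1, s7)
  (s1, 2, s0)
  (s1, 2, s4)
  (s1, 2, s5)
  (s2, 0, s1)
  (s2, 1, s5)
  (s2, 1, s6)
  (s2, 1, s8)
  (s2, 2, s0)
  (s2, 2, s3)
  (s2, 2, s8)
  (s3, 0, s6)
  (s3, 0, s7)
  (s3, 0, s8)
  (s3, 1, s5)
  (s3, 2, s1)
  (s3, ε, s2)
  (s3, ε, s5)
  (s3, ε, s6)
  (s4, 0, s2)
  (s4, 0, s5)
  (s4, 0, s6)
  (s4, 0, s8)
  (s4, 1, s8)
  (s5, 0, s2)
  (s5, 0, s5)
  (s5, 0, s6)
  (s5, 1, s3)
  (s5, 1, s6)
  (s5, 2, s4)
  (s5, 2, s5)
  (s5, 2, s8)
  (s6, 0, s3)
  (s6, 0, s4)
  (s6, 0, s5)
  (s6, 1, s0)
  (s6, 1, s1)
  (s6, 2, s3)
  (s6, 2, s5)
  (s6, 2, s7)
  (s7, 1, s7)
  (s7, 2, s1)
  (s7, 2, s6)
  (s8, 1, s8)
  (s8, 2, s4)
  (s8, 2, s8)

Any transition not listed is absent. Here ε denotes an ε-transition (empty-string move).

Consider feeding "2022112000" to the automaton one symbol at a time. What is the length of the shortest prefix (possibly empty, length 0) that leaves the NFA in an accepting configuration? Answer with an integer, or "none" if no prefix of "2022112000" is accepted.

none

Start in {s0}.
Read '2': {s0} → ∅.
The set is empty and remains empty for the remaining 9 symbols.
No reachable set along the way intersects F.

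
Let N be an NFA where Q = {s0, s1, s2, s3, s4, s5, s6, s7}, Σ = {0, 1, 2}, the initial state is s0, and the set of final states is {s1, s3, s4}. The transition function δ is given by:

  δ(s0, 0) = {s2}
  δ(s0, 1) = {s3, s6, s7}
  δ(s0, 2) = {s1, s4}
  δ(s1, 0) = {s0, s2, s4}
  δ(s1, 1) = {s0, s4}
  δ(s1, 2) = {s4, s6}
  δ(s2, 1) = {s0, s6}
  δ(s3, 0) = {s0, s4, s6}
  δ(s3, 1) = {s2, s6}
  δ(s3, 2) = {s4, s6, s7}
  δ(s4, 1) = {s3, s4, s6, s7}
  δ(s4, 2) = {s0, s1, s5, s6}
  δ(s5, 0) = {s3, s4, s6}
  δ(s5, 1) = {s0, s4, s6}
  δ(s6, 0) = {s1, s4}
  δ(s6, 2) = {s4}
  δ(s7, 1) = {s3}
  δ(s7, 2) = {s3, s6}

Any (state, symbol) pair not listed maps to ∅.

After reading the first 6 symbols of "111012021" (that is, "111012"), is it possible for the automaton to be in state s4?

Yes

Start in {s0}.
Read '1': {s0} → {s3, s6, s7}.
Read '1': {s3, s6, s7} → {s2, s3, s6}.
Read '1': {s2, s3, s6} → {s0, s2, s6}.
Read '0': {s0, s2, s6} → {s1, s2, s4}.
Read '1': {s1, s2, s4} → {s0, s3, s4, s6, s7}.
Read '2': {s0, s3, s4, s6, s7} → {s0, s1, s3, s4, s5, s6, s7}.
State s4 is in {s0, s1, s3, s4, s5, s6, s7}.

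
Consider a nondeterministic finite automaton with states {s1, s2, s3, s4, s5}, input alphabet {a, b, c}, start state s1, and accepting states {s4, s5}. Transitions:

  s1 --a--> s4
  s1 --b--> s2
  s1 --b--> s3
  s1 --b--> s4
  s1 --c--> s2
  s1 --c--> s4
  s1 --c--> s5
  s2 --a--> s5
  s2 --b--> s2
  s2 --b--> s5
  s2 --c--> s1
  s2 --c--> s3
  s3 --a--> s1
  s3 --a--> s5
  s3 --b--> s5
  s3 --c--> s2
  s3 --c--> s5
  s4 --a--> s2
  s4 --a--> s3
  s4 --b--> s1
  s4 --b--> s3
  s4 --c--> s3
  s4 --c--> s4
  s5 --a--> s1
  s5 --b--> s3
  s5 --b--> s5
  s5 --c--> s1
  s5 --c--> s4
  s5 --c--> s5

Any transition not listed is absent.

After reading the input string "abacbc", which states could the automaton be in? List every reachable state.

Start in {s1}.
Read 'a': s1→{s4}; now {s4}.
Read 'b': s4→{s1, s3}; now {s1, s3}.
Read 'a': s1→{s4}, s3→{s1, s5}; now {s1, s4, s5}.
Read 'c': s1→{s2, s4, s5}, s4→{s3, s4}, s5→{s1, s4, s5}; now {s1, s2, s3, s4, s5}.
Read 'b': s1→{s2, s3, s4}, s2→{s2, s5}, s3→{s5}, s4→{s1, s3}, s5→{s3, s5}; now {s1, s2, s3, s4, s5}.
Read 'c': s1→{s2, s4, s5}, s2→{s1, s3}, s3→{s2, s5}, s4→{s3, s4}, s5→{s1, s4, s5}; now {s1, s2, s3, s4, s5}.

{s1, s2, s3, s4, s5}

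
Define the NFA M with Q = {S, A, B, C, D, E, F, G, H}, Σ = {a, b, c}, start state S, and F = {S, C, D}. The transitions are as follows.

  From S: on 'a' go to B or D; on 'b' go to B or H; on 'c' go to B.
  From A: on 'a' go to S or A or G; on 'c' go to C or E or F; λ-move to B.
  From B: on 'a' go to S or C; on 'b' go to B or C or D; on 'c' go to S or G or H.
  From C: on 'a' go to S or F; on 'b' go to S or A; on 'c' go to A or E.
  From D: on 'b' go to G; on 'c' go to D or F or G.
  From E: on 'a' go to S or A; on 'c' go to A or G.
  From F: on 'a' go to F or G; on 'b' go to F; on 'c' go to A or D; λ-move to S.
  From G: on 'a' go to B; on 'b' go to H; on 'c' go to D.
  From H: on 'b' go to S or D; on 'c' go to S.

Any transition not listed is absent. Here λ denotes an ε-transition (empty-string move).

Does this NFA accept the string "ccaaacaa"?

Start in {S}.
Read 'c': {S} → {B}.
Read 'c': {B} → {S, G, H}.
Read 'a': {S, G, H} → {B, D}.
Read 'a': {B, D} → {S, C}.
Read 'a': {S, C} → {S, B, D, F}.
Read 'c': {S, B, D, F} → {S, A, B, D, F, G, H}.
Read 'a': {S, A, B, D, F, G, H} → {S, A, B, C, D, F, G}.
Read 'a': {S, A, B, C, D, F, G} → {S, A, B, C, D, F, G}.
The final set {S, A, B, C, D, F, G} contains the accepting states S, C, D.

Yes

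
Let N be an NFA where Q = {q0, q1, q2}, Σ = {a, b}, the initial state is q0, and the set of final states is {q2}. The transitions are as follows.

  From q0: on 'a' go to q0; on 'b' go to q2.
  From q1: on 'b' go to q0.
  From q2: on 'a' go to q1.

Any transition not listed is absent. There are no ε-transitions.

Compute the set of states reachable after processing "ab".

Start in {q0}.
Read 'a': {q0} → {q0}.
Read 'b': {q0} → {q2}.

{q2}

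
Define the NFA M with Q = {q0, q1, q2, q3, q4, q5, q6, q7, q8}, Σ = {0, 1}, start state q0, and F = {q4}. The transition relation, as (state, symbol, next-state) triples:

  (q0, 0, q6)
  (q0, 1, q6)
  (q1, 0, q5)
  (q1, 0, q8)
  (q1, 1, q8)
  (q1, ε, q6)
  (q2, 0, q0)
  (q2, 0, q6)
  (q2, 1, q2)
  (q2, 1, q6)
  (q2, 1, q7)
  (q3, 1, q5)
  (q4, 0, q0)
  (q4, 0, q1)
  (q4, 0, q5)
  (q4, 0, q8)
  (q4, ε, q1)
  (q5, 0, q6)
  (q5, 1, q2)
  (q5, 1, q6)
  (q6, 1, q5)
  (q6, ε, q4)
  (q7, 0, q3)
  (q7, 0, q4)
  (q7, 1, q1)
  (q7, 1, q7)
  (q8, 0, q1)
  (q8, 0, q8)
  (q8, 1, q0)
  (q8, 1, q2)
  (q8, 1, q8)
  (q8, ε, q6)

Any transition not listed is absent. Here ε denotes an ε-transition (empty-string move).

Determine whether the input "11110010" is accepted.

Start in {q0}.
Read '1': q0→{q6}; union {q6}; ε-closure = {q1, q4, q6}.
Read '1': q1→{q8}, q4→∅, q6→{q5}; union {q5, q8}; ε-closure = {q1, q4, q5, q6, q8}.
Read '1': q1→{q8}, q4→∅, q5→{q2, q6}, q6→{q5}, q8→{q0, q2, q8}; union {q0, q2, q5, q6, q8}; ε-closure = {q0, q1, q2, q4, q5, q6, q8}.
Read '1': q0→{q6}, q1→{q8}, q2→{q2, q6, q7}, q4→∅, q5→{q2, q6}, q6→{q5}, q8→{q0, q2, q8}; union {q0, q2, q5, q6, q7, q8}; ε-closure = {q0, q1, q2, q4, q5, q6, q7, q8}.
Read '0': q0→{q6}, q1→{q5, q8}, q2→{q0, q6}, q4→{q0, q1, q5, q8}, q5→{q6}, q6→∅, q7→{q3, q4}, q8→{q1, q8}; now {q0, q1, q3, q4, q5, q6, q8}.
Read '0': q0→{q6}, q1→{q5, q8}, q3→∅, q4→{q0, q1, q5, q8}, q5→{q6}, q6→∅, q8→{q1, q8}; union {q0, q1, q5, q6, q8}; ε-closure = {q0, q1, q4, q5, q6, q8}.
Read '1': q0→{q6}, q1→{q8}, q4→∅, q5→{q2, q6}, q6→{q5}, q8→{q0, q2, q8}; union {q0, q2, q5, q6, q8}; ε-closure = {q0, q1, q2, q4, q5, q6, q8}.
Read '0': q0→{q6}, q1→{q5, q8}, q2→{q0, q6}, q4→{q0, q1, q5, q8}, q5→{q6}, q6→∅, q8→{q1, q8}; union {q0, q1, q5, q6, q8}; ε-closure = {q0, q1, q4, q5, q6, q8}.
The final set {q0, q1, q4, q5, q6, q8} contains the accepting state q4.

Yes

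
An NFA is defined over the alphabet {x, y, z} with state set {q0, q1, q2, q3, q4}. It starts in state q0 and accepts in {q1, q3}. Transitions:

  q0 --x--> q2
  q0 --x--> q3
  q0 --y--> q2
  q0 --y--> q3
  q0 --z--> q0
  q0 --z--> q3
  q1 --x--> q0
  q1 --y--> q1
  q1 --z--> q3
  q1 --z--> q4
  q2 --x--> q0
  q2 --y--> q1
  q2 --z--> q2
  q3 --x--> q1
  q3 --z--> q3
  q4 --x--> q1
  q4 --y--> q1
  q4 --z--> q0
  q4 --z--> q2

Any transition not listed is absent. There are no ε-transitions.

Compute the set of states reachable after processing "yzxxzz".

{q0, q2, q3}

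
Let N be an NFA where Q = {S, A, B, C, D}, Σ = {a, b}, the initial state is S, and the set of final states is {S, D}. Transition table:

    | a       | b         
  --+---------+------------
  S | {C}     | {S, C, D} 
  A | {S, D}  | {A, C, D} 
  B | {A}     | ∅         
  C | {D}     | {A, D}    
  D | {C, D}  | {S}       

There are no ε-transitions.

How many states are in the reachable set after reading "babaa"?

Start in {S}.
Read 'b': S→{S, C, D}; now {S, C, D}.
Read 'a': S→{C}, C→{D}, D→{C, D}; now {C, D}.
Read 'b': C→{A, D}, D→{S}; now {S, A, D}.
Read 'a': S→{C}, A→{S, D}, D→{C, D}; now {S, C, D}.
Read 'a': S→{C}, C→{D}, D→{C, D}; now {C, D}.
That set has 2 states.

2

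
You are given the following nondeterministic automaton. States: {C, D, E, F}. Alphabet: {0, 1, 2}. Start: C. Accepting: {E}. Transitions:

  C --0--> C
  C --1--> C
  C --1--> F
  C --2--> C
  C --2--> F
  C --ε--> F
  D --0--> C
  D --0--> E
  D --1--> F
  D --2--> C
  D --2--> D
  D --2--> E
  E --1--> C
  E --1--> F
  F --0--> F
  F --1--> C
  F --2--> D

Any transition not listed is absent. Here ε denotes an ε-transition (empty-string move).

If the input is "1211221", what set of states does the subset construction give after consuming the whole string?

{C, F}

Start: ε-closure({C}) = {C, F}.
Read '1': C→{C, F}, F→{C}; now {C, F}.
Read '2': C→{C, F}, F→{D}; now {C, D, F}.
Read '1': C→{C, F}, D→{F}, F→{C}; now {C, F}.
Read '1': C→{C, F}, F→{C}; now {C, F}.
Read '2': C→{C, F}, F→{D}; now {C, D, F}.
Read '2': C→{C, F}, D→{C, D, E}, F→{D}; now {C, D, E, F}.
Read '1': C→{C, F}, D→{F}, E→{C, F}, F→{C}; now {C, F}.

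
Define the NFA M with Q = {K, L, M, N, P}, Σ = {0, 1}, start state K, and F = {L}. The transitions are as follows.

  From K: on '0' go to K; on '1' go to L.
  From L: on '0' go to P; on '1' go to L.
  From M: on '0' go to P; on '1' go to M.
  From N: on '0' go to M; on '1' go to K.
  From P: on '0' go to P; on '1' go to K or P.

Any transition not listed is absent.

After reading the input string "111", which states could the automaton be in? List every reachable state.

{L}

Start in {K}.
Read '1': K→{L}; now {L}.
Read '1': L→{L}; now {L}.
Read '1': L→{L}; now {L}.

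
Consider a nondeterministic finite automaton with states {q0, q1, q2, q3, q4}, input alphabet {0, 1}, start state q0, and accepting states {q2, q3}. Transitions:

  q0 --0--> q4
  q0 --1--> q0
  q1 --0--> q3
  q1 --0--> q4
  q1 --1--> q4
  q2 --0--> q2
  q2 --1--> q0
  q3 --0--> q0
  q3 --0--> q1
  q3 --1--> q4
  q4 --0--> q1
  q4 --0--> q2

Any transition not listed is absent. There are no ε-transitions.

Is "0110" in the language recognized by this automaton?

No

Start in {q0}.
Read '0': {q0} → {q4}.
Read '1': {q4} → ∅.
The set is empty and remains empty for the remaining 2 symbols.
The final set ∅ contains no accepting state.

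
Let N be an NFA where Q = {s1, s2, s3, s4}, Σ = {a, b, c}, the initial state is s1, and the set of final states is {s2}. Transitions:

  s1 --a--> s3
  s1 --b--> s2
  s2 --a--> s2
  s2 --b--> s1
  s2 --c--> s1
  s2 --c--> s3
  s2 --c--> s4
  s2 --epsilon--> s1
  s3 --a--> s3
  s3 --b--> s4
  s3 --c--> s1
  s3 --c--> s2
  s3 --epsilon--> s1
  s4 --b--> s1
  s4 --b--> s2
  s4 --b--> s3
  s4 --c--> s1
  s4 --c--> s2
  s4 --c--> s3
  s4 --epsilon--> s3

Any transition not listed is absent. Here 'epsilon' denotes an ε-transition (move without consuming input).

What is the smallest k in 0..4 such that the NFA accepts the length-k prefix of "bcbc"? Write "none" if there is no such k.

Start in {s1}.
Read 'b': s1→{s2}; union {s2}; ε-closure = {s1, s2}.
None of the earlier sets intersect F, but {s1, s2} does.

1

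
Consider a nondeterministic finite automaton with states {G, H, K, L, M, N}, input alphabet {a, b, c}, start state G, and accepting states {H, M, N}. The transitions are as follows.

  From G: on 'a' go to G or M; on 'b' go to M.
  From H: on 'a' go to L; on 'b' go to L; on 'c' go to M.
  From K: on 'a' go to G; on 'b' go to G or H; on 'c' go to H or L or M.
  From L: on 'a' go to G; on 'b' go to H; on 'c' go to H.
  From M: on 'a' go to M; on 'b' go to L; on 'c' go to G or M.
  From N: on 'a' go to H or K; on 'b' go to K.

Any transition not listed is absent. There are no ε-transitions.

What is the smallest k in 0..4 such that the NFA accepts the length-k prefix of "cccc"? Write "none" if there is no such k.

Start in {G}.
Read 'c': G→∅; now ∅.
The set is empty and remains empty for the remaining 3 symbols.
No reachable set along the way intersects F.

none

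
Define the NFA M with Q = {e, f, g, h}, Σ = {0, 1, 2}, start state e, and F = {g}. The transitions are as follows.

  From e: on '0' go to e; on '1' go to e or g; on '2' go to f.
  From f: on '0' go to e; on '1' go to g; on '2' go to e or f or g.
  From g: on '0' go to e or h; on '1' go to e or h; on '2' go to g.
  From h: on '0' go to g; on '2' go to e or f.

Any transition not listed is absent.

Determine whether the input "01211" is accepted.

Start in {e}.
Read '0': e→{e}; now {e}.
Read '1': e→{e, g}; now {e, g}.
Read '2': e→{f}, g→{g}; now {f, g}.
Read '1': f→{g}, g→{e, h}; now {e, g, h}.
Read '1': e→{e, g}, g→{e, h}, h→∅; now {e, g, h}.
The final set {e, g, h} contains the accepting state g.

Yes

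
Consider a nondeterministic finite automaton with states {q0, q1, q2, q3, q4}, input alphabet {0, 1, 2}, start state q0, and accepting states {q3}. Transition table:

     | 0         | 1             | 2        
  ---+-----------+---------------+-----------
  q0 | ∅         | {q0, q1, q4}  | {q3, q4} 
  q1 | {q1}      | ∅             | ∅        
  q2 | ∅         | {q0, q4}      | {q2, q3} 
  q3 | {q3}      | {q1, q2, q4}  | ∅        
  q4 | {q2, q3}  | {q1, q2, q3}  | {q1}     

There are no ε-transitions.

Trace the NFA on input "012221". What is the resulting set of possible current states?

Start in {q0}.
Read '0': {q0} → ∅.
The set is empty and remains empty for the remaining 5 symbols.

∅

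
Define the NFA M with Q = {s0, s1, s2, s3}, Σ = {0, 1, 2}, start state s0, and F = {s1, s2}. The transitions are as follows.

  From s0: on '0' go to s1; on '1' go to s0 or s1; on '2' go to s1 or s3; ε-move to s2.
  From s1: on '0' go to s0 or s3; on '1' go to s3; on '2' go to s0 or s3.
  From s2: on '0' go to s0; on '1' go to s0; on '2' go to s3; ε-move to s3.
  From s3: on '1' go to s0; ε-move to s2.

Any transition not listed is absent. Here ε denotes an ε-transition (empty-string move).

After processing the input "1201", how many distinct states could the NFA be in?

Start: ε-closure({s0}) = {s0, s2, s3}.
Read '1': s0→{s0, s1}, s2→{s0}, s3→{s0}; union {s0, s1}; ε-closure = {s0, s1, s2, s3}.
Read '2': s0→{s1, s3}, s1→{s0, s3}, s2→{s3}, s3→∅; union {s0, s1, s3}; ε-closure = {s0, s1, s2, s3}.
Read '0': s0→{s1}, s1→{s0, s3}, s2→{s0}, s3→∅; union {s0, s1, s3}; ε-closure = {s0, s1, s2, s3}.
Read '1': s0→{s0, s1}, s1→{s3}, s2→{s0}, s3→{s0}; union {s0, s1, s3}; ε-closure = {s0, s1, s2, s3}.
That set has 4 states.

4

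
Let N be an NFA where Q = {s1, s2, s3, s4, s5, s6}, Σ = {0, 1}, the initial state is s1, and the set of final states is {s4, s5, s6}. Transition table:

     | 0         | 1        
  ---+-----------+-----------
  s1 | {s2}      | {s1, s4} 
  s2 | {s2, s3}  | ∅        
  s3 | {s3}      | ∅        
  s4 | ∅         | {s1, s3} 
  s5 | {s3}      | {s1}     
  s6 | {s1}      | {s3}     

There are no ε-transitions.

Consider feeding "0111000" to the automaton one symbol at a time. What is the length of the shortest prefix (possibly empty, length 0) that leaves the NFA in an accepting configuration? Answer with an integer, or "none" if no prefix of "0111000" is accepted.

none

Start in {s1}.
Read '0': {s1} → {s2}.
Read '1': {s2} → ∅.
The set is empty and remains empty for the remaining 5 symbols.
No reachable set along the way intersects F.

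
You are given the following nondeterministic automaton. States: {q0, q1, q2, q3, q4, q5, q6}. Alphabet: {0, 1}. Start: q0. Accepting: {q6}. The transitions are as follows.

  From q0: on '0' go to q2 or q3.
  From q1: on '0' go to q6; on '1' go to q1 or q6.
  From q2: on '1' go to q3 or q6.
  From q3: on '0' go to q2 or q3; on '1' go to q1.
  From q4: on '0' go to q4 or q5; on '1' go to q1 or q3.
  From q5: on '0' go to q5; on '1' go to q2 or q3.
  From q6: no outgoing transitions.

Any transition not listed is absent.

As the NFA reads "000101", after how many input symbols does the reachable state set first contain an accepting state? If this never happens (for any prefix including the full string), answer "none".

Start in {q0}.
Read '0': q0→{q2, q3}; now {q2, q3}.
Read '0': q2→∅, q3→{q2, q3}; now {q2, q3}.
Read '0': q2→∅, q3→{q2, q3}; now {q2, q3}.
Read '1': q2→{q3, q6}, q3→{q1}; now {q1, q3, q6}.
None of the earlier sets intersect F, but {q1, q3, q6} does.

4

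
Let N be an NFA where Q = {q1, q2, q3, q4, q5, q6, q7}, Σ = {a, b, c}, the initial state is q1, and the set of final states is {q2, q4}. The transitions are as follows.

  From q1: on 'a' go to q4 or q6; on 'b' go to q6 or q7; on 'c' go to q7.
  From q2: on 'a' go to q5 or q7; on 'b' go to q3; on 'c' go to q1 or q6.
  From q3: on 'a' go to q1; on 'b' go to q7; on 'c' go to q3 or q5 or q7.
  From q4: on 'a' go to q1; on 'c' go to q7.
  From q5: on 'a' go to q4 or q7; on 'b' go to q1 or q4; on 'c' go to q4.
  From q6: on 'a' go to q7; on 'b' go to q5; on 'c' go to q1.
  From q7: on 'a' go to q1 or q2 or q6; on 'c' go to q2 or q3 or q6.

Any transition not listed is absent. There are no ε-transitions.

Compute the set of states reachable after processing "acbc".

{q1, q2, q3, q6}

Start in {q1}.
Read 'a': {q1} → {q4, q6}.
Read 'c': {q4, q6} → {q1, q7}.
Read 'b': {q1, q7} → {q6, q7}.
Read 'c': {q6, q7} → {q1, q2, q3, q6}.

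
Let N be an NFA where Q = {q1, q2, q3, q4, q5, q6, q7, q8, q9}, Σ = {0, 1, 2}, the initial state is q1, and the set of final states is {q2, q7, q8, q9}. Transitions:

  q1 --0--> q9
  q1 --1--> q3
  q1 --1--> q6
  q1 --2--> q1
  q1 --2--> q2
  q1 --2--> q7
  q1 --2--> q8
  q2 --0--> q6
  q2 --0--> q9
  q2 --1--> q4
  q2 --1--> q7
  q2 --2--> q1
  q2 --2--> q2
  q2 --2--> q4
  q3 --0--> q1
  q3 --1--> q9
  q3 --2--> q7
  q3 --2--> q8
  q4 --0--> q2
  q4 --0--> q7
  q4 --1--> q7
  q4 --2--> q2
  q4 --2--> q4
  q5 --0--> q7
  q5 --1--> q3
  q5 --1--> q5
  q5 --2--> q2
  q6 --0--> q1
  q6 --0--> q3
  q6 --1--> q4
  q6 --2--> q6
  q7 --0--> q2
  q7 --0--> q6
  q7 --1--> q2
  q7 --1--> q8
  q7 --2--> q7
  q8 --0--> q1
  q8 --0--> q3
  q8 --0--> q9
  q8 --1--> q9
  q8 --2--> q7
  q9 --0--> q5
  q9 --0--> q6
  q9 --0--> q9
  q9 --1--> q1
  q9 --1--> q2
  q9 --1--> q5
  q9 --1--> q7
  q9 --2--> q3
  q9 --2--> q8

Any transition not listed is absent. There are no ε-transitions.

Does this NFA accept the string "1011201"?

Yes

Start in {q1}.
Read '1': {q1} → {q3, q6}.
Read '0': {q3, q6} → {q1, q3}.
Read '1': {q1, q3} → {q3, q6, q9}.
Read '1': {q3, q6, q9} → {q1, q2, q4, q5, q7, q9}.
Read '2': {q1, q2, q4, q5, q7, q9} → {q1, q2, q3, q4, q7, q8}.
Read '0': {q1, q2, q3, q4, q7, q8} → {q1, q2, q3, q6, q7, q9}.
Read '1': {q1, q2, q3, q6, q7, q9} → {q1, q2, q3, q4, q5, q6, q7, q8, q9}.
The final set {q1, q2, q3, q4, q5, q6, q7, q8, q9} contains the accepting states q2, q7, q8, q9.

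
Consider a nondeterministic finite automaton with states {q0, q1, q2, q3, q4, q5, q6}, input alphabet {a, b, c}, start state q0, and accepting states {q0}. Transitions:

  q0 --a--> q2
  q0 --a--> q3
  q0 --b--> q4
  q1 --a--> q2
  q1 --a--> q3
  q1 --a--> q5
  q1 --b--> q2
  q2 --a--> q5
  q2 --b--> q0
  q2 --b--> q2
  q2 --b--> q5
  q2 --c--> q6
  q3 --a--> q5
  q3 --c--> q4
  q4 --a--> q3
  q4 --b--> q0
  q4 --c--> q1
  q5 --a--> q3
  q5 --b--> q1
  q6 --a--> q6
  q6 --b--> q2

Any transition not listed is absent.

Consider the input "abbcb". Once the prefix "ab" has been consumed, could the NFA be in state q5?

Yes

Start in {q0}.
Read 'a': {q0} → {q2, q3}.
Read 'b': {q2, q3} → {q0, q2, q5}.
State q5 is in {q0, q2, q5}.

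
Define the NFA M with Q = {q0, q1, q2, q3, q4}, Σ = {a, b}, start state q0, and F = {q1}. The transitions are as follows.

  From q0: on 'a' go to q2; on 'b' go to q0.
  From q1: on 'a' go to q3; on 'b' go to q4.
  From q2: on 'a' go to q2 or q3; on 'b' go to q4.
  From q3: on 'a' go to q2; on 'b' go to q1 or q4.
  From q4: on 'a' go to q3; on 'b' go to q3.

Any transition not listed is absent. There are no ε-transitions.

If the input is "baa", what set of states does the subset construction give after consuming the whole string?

Start in {q0}.
Read 'b': q0→{q0}; now {q0}.
Read 'a': q0→{q2}; now {q2}.
Read 'a': q2→{q2, q3}; now {q2, q3}.

{q2, q3}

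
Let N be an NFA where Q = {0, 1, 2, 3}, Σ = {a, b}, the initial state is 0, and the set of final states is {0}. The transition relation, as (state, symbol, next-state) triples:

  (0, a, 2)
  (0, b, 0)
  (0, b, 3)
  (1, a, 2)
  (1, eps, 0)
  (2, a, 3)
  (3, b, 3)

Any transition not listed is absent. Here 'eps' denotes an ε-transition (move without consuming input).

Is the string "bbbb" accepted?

Start in {0}.
Read 'b': 0→{0, 3}; now {0, 3}.
Read 'b': 0→{0, 3}, 3→{3}; now {0, 3}.
Read 'b': 0→{0, 3}, 3→{3}; now {0, 3}.
Read 'b': 0→{0, 3}, 3→{3}; now {0, 3}.
The final set {0, 3} contains the accepting state 0.

Yes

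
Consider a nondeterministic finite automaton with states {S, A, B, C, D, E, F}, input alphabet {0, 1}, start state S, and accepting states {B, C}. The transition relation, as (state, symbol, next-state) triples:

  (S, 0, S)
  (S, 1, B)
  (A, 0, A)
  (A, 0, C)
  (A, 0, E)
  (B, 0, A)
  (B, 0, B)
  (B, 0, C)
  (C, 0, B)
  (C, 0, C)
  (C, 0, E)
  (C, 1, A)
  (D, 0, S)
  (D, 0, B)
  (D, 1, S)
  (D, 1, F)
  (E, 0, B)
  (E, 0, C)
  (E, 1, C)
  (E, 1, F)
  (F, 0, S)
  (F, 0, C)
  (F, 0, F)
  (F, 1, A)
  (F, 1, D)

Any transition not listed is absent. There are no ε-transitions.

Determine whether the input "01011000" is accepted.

No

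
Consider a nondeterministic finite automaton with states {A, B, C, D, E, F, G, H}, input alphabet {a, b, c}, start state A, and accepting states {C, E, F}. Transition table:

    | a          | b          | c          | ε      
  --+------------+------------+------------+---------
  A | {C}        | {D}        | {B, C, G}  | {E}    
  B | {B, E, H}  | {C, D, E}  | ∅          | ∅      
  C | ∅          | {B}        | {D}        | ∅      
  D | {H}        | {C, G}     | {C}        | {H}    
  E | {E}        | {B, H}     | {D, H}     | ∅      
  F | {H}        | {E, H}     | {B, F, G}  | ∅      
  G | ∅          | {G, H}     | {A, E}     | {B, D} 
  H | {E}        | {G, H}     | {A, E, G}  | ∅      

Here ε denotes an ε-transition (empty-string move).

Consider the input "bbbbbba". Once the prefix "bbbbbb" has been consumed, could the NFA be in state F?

No

Start: ε-closure({A}) = {A, E}.
Read 'b': A→{D}, E→{B, H}; now {B, D, H}.
Read 'b': B→{C, D, E}, D→{C, G}, H→{G, H}; union {C, D, E, G, H}; ε-closure = {B, C, D, E, G, H}.
Read 'b': B→{C, D, E}, C→{B}, D→{C, G}, E→{B, H}, G→{G, H}, H→{G, H}; now {B, C, D, E, G, H}.
Read 'b': B→{C, D, E}, C→{B}, D→{C, G}, E→{B, H}, G→{G, H}, H→{G, H}; now {B, C, D, E, G, H}.
Read 'b': B→{C, D, E}, C→{B}, D→{C, G}, E→{B, H}, G→{G, H}, H→{G, H}; now {B, C, D, E, G, H}.
Read 'b': B→{C, D, E}, C→{B}, D→{C, G}, E→{B, H}, G→{G, H}, H→{G, H}; now {B, C, D, E, G, H}.
State F is not in {B, C, D, E, G, H}.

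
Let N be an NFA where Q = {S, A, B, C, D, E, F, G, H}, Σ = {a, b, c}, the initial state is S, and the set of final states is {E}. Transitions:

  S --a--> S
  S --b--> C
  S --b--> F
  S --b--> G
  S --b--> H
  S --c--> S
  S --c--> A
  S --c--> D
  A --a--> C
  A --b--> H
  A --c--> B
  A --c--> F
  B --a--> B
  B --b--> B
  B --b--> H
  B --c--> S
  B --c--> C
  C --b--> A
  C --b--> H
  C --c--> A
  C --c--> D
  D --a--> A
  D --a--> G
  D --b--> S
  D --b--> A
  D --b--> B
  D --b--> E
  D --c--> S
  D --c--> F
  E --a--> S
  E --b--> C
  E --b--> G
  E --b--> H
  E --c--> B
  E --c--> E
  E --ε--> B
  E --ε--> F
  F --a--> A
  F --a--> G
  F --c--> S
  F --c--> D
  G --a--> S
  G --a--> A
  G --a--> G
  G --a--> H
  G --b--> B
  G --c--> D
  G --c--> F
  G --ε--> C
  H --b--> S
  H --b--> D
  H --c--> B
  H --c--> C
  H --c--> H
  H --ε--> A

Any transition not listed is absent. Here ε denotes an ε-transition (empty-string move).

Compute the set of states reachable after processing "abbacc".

{S, A, B, C, D, F}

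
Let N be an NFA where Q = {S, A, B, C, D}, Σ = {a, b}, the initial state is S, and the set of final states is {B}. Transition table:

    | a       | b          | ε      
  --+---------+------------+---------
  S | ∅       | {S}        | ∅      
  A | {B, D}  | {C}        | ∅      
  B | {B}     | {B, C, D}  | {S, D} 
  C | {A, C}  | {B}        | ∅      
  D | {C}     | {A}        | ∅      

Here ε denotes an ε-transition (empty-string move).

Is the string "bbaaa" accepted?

Start in {S}.
Read 'b': {S} → {S}.
Read 'b': {S} → {S}.
Read 'a': {S} → ∅.
The set is empty and remains empty for the remaining 2 symbols.
The final set ∅ contains no accepting state.

No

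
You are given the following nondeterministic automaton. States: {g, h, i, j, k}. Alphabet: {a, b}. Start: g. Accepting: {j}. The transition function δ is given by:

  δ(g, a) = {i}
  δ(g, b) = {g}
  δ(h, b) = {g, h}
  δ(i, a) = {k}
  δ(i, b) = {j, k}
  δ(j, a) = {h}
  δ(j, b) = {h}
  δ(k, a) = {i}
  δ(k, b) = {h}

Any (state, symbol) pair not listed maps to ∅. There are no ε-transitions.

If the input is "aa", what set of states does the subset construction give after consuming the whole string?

{k}

Start in {g}.
Read 'a': {g} → {i}.
Read 'a': {i} → {k}.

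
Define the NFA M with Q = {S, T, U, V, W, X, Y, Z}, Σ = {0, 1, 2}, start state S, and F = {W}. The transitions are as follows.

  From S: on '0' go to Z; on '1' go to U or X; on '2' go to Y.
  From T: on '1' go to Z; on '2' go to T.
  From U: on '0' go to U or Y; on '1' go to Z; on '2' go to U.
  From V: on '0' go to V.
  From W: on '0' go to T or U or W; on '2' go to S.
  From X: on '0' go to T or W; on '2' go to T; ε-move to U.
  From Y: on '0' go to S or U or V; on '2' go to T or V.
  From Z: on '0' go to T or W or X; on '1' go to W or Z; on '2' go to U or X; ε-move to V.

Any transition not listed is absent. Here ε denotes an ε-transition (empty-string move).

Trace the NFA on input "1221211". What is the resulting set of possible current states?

{V, W, Z}

Start in {S}.
Read '1': {S} → {U, X}.
Read '2': {U, X} → {T, U}.
Read '2': {T, U} → {T, U}.
Read '1': {T, U} → {V, Z}.
Read '2': {V, Z} → {U, X}.
Read '1': {U, X} → {V, Z}.
Read '1': {V, Z} → {V, W, Z}.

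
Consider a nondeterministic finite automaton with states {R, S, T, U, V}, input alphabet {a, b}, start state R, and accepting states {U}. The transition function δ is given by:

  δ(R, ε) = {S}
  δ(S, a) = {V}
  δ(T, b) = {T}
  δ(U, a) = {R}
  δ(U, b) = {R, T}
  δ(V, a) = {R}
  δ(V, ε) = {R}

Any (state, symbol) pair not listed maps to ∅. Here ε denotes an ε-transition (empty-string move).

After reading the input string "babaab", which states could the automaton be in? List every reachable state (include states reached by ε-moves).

∅

Start: ε-closure({R}) = {R, S}.
Read 'b': {R, S} → ∅.
The set is empty and remains empty for the remaining 5 symbols.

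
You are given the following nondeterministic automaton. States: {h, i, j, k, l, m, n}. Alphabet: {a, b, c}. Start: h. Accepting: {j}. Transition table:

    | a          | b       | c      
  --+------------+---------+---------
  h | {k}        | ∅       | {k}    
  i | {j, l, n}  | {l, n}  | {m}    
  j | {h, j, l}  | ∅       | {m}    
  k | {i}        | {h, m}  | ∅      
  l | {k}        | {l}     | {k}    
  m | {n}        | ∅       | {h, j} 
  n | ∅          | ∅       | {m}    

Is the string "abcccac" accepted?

No

Start in {h}.
Read 'a': {h} → {k}.
Read 'b': {k} → {h, m}.
Read 'c': {h, m} → {h, j, k}.
Read 'c': {h, j, k} → {k, m}.
Read 'c': {k, m} → {h, j}.
Read 'a': {h, j} → {h, j, k, l}.
Read 'c': {h, j, k, l} → {k, m}.
The final set {k, m} contains no accepting state.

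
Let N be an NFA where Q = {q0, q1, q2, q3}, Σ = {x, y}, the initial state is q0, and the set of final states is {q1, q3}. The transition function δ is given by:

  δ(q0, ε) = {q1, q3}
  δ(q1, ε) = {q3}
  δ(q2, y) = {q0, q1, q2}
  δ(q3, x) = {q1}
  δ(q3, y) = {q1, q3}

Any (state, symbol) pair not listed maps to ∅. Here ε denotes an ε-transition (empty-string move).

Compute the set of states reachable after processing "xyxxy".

{q1, q3}

Start: ε-closure({q0}) = {q0, q1, q3}.
Read 'x': {q0, q1, q3} → {q1, q3}.
Read 'y': {q1, q3} → {q1, q3}.
Read 'x': {q1, q3} → {q1, q3}.
Read 'x': {q1, q3} → {q1, q3}.
Read 'y': {q1, q3} → {q1, q3}.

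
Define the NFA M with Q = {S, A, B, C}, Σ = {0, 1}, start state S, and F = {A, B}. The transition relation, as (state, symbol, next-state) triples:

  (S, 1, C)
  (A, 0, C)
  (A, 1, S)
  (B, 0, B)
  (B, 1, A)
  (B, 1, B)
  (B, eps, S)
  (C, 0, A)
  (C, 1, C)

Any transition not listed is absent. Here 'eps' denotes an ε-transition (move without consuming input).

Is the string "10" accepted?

Start in {S}.
Read '1': S→{C}; now {C}.
Read '0': C→{A}; now {A}.
The final set {A} contains the accepting state A.

Yes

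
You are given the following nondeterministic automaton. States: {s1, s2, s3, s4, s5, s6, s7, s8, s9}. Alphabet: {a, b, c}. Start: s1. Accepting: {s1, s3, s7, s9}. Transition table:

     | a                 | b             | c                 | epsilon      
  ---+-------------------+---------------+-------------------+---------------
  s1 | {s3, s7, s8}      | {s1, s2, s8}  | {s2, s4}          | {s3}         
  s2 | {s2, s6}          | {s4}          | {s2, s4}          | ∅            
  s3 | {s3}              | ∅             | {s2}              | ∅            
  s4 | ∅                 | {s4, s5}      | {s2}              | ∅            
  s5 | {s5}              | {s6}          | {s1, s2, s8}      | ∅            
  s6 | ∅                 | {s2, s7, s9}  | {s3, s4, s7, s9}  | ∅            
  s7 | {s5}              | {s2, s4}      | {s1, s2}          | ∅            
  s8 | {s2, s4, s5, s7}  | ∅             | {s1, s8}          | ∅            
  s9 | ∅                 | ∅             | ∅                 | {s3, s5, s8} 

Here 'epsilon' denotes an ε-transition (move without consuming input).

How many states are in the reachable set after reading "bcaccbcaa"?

Start: ε-closure({s1}) = {s1, s3}.
Read 'b': s1→{s1, s2, s8}, s3→∅; union {s1, s2, s8}; ε-closure = {s1, s2, s3, s8}.
Read 'c': s1→{s2, s4}, s2→{s2, s4}, s3→{s2}, s8→{s1, s8}; union {s1, s2, s4, s8}; ε-closure = {s1, s2, s3, s4, s8}.
Read 'a': s1→{s3, s7, s8}, s2→{s2, s6}, s3→{s3}, s4→∅, s8→{s2, s4, s5, s7}; now {s2, s3, s4, s5, s6, s7, s8}.
Read 'c': s2→{s2, s4}, s3→{s2}, s4→{s2}, s5→{s1, s2, s8}, s6→{s3, s4, s7, s9}, s7→{s1, s2}, s8→{s1, s8}; union {s1, s2, s3, s4, s7, s8, s9}; ε-closure = {s1, s2, s3, s4, s5, s7, s8, s9}.
Read 'c': s1→{s2, s4}, s2→{s2, s4}, s3→{s2}, s4→{s2}, s5→{s1, s2, s8}, s7→{s1, s2}, s8→{s1, s8}, s9→∅; union {s1, s2, s4, s8}; ε-closure = {s1, s2, s3, s4, s8}.
Read 'b': s1→{s1, s2, s8}, s2→{s4}, s3→∅, s4→{s4, s5}, s8→∅; union {s1, s2, s4, s5, s8}; ε-closure = {s1, s2, s3, s4, s5, s8}.
Read 'c': s1→{s2, s4}, s2→{s2, s4}, s3→{s2}, s4→{s2}, s5→{s1, s2, s8}, s8→{s1, s8}; union {s1, s2, s4, s8}; ε-closure = {s1, s2, s3, s4, s8}.
Read 'a': s1→{s3, s7, s8}, s2→{s2, s6}, s3→{s3}, s4→∅, s8→{s2, s4, s5, s7}; now {s2, s3, s4, s5, s6, s7, s8}.
Read 'a': s2→{s2, s6}, s3→{s3}, s4→∅, s5→{s5}, s6→∅, s7→{s5}, s8→{s2, s4, s5, s7}; now {s2, s3, s4, s5, s6, s7}.
That set has 6 states.

6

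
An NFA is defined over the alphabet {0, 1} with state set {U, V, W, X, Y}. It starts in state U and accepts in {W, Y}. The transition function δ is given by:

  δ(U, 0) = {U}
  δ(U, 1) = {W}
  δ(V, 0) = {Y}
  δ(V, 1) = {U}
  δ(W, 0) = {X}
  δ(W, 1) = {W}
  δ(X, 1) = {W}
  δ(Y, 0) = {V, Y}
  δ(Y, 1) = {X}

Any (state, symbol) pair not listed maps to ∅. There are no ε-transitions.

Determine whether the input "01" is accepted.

Start in {U}.
Read '0': U→{U}; now {U}.
Read '1': U→{W}; now {W}.
The final set {W} contains the accepting state W.

Yes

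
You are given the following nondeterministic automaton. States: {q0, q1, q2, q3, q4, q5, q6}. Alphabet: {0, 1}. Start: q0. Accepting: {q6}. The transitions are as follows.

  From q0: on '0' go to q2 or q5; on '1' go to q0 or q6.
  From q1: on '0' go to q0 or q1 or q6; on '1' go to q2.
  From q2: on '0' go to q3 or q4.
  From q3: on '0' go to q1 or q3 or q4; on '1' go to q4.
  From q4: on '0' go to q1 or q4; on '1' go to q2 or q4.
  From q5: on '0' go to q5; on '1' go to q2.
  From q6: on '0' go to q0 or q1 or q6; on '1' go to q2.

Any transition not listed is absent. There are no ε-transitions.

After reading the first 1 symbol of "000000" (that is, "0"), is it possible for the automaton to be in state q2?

Yes

Start in {q0}.
Read '0': {q0} → {q2, q5}.
State q2 is in {q2, q5}.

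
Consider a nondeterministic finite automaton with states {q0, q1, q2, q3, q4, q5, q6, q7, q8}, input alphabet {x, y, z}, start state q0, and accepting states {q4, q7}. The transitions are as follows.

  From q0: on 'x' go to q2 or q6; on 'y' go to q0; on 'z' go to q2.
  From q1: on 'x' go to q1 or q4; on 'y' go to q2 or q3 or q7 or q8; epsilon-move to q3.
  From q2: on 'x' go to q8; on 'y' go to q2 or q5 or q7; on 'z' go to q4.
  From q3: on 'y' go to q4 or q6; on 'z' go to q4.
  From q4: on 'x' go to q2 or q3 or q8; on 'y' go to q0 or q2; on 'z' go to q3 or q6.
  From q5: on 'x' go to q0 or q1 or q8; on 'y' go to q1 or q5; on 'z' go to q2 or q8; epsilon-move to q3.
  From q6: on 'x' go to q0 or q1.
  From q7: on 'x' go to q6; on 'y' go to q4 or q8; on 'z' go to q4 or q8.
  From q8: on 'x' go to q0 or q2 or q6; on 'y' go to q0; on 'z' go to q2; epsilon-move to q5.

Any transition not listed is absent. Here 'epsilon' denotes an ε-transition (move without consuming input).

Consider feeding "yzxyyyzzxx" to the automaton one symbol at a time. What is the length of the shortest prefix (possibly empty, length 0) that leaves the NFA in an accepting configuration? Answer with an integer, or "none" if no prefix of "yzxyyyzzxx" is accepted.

4

Start in {q0}.
Read 'y': q0→{q0}; now {q0}.
Read 'z': q0→{q2}; now {q2}.
Read 'x': q2→{q8}; union {q8}; ε-closure = {q3, q5, q8}.
Read 'y': q3→{q4, q6}, q5→{q1, q5}, q8→{q0}; union {q0, q1, q4, q5, q6}; ε-closure = {q0, q1, q3, q4, q5, q6}.
None of the earlier sets intersect F, but {q0, q1, q3, q4, q5, q6} does.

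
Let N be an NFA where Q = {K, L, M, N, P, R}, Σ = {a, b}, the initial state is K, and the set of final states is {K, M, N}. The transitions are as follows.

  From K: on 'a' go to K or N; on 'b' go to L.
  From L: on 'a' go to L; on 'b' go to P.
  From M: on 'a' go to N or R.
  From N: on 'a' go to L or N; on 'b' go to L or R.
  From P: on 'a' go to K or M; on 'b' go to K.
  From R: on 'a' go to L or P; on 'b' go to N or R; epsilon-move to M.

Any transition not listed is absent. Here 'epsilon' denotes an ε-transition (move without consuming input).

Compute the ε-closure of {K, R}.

{K, M, R}

Begin with {K, R}.
ε-move R → M; add M.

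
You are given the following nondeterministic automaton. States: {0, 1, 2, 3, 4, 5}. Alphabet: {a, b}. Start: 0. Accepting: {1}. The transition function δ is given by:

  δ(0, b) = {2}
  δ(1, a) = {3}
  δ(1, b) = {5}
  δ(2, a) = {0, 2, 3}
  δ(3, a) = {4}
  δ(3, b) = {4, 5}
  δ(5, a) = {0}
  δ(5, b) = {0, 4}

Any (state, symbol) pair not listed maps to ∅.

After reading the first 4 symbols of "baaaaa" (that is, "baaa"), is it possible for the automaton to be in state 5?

Start in {0}.
Read 'b': 0→{2}; now {2}.
Read 'a': 2→{0, 2, 3}; now {0, 2, 3}.
Read 'a': 0→∅, 2→{0, 2, 3}, 3→{4}; now {0, 2, 3, 4}.
Read 'a': 0→∅, 2→{0, 2, 3}, 3→{4}, 4→∅; now {0, 2, 3, 4}.
State 5 is not in {0, 2, 3, 4}.

No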